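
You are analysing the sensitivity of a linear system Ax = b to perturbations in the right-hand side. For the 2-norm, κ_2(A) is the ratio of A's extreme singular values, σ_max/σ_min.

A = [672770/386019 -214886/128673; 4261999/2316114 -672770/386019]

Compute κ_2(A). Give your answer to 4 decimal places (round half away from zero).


AᵀA = [40973765161/6378577956 -3251833795/531548163; -3251833795/531548163 1032346504/177182721]; tr = 92911105/7584516, det = 2401/1896129
λ_max, λ_min = (92911105/7584516 ± √8632182065554369/57524882954256)/2 = 49/4, 196/1896129
κ_2(A) = √(λ_max/λ_min) = √((49/4) / (196/1896129)) = 344.2500

344.2500


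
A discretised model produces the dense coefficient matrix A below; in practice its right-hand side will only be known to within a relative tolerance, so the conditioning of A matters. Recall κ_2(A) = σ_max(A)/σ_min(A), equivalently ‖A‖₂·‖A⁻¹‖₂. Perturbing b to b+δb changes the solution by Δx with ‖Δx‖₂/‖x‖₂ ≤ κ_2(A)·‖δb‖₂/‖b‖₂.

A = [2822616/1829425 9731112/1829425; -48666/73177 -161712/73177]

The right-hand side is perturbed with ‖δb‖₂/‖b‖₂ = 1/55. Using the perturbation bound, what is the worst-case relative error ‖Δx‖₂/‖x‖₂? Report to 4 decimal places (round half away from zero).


5.1173

M = AᵀA = [55901765124/19803525625 191632337568/19803525625; 191632337568/19803525625 657034157376/19803525625]. tr(M)=1140697476/31685641, det(M)=518400/31685641
solving λ² − 1140697476/31685641·λ + 518400/31685641 = 0 gives λ = 36, 14400/31685641
κ = σ_max/σ_min = 6/(120/5629) = 281.4500
κ_2(A)·‖δb‖/‖b‖ = 5.1173


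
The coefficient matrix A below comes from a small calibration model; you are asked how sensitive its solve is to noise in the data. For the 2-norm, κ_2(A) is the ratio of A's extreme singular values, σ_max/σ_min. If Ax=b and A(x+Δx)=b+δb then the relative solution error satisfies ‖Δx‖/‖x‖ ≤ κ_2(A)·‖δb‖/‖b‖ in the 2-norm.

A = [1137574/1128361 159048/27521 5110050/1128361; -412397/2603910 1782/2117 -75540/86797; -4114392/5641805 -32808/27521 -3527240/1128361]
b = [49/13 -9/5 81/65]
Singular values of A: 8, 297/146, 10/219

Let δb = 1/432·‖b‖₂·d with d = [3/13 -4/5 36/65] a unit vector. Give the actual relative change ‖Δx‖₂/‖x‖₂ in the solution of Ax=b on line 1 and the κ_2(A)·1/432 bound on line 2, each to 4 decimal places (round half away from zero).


0.0034
0.4056

from the listed singular values, σ₁ = 8, σ_n = 10/219
condition number: 8 ÷ (10/219) = 175.2000
worst-case relative error ≤ 175.2000 × 1/432 = 0.4056
solve Ax = b  →  x = [-64.1189 0.6106 14.3270]
‖b‖₂ = 4.3589 and ‖x‖₂ = 65.7029
δb = ε·‖b‖·d = [0.0023 -0.0081 0.0056]; solving A·Δx = δb gives ‖Δx‖ = 0.2210
realised ‖Δx‖/‖x‖ = 0.0034
realised/bound (from unrounded values) ≈ 0.0083


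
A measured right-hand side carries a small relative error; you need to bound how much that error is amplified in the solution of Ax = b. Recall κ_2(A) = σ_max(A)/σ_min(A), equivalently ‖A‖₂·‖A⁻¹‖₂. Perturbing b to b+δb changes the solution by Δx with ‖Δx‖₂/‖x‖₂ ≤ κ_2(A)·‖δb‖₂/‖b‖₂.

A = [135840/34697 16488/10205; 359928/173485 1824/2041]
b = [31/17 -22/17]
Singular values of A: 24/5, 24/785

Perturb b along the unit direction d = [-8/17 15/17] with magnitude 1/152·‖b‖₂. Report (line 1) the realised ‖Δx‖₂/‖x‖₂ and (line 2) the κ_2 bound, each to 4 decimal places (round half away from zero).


0.0074
1.0329

largest singular value 24/5, smallest 24/785
condition number: (24/5) ÷ (24/785) = 157.0000
worst-case relative error ≤ 157.0000 × 1/152 = 1.0329
solve Ax = b  →  x = [25.3526 -60.3045]
‖b‖ = 2.2361, ‖x‖ = 65.4170
Δx = A⁻¹·δb where δb = 1/152·2.2361·d; ‖Δx‖ = 0.4812
realised ‖Δx‖/‖x‖ = 0.0074
realised/bound (from unrounded values) ≈ 0.0071


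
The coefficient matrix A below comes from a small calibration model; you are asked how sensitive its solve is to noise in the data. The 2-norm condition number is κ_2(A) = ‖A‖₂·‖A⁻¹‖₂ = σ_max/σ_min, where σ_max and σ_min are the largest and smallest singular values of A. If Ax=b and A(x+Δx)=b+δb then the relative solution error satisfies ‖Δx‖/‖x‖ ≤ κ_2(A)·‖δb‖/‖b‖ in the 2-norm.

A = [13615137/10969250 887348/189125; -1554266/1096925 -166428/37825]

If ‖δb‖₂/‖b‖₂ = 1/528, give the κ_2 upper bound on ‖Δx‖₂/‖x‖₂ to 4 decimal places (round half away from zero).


M = AᵀA = [507664964809/143073062500 431293684122/35768265625; 431293684122/35768265625 1479843452704/35768265625]. tr(M)=10283262041/228916900, det(M)=80604484/57229225
eigenvalues of AᵀA: λ = (tr ± √(tr²−4·det))/2 = 4489/100, 71824/2289169
so κ_2 = √((4489/100) / (71824/2289169)) = 37.8250
bound on ‖Δx‖/‖x‖: κ·ε = 37.8250·1/528 = 0.0716

0.0716


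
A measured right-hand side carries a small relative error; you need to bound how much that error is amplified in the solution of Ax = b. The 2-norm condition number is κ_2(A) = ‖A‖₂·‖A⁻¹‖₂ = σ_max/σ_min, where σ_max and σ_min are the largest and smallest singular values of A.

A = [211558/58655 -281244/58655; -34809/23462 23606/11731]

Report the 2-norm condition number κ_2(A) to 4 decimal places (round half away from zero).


form AᵀA = [209318811481/13761636100 -69770683827/3440409025; -69770683827/3440409025 93029268436/3440409025] with trace 23257435409/550465444 and determinant 2856100/137616361
solving λ² − 23257435409/550465444·λ + 2856100/137616361 = 0 gives λ = 169/4, 67600/137616361
κ_2(A) = √(λ_max/λ_min) = √((169/4) / (67600/137616361)) = 293.2750

293.2750


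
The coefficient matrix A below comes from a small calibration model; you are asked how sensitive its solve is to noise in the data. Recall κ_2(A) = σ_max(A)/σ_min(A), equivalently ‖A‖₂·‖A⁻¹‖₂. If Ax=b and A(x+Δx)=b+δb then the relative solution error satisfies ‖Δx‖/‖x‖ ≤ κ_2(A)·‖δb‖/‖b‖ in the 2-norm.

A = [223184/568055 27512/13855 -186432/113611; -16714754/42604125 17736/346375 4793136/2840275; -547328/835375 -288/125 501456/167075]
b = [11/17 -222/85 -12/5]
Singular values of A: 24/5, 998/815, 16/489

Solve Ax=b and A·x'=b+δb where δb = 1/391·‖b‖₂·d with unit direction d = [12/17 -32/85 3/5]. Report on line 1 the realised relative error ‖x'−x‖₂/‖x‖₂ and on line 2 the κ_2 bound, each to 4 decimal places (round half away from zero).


σ_max = 24/5, σ_min = 16/489
condition number: (24/5) ÷ (16/489) = 146.7000
perturbation bound = 146.7000·1/391 = 0.3752
solve Ax = b  →  x = [0.3249 -0.9316 -1.4439]
‖b‖ = 3.6056, ‖x‖ = 1.7488
with δb = [0.0065 -0.0035 0.0055], A·Δx = δb → ‖Δx‖ = 0.2818
relative error = 0.1612
tightness: 0.1612 against a bound of 0.3752 (unrounded ratio ≈ 0.4295)

0.1612
0.3752


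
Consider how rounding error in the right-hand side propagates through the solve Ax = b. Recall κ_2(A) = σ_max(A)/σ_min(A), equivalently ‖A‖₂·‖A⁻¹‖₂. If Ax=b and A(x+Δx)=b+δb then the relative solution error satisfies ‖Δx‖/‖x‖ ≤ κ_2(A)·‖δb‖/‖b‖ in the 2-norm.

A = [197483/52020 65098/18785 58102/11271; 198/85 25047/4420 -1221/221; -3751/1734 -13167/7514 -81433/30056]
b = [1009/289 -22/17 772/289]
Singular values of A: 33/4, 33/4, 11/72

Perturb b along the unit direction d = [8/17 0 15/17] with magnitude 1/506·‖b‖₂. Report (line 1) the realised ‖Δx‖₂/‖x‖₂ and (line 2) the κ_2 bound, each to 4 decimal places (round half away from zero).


0.0023
0.1067

from the listed singular values, σ₁ = 33/4, σ_n = 11/72
κ = σ_max/σ_min = (33/4)/(11/72) = 54.0000
worst-case relative error ≤ 54.0000 × 1/506 = 0.1067
solve Ax = b  →  x = [-20.8727 14.4970 6.3030]
‖b‖ = 4.5826, ‖x‖ = 26.1832
Δx = A⁻¹·δb where δb = 1/506·4.5826·d; ‖Δx‖ = 0.0593
dividing the unrounded norms, ‖Δx‖/‖x‖ = 0.0023
so the bound overstates the realised error by a factor of ≈ 47.1376 (computed from the unrounded values)


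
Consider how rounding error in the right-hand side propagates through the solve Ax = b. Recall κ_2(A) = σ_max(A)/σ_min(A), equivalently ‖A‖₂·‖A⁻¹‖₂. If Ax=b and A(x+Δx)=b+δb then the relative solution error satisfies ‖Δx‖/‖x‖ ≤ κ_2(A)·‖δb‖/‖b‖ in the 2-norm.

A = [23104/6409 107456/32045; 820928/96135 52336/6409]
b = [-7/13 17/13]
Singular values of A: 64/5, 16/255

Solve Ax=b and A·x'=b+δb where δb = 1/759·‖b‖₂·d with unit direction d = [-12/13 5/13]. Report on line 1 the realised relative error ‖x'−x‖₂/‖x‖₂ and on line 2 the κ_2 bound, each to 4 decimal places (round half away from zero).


0.0019
0.2688

largest singular value 64/5, smallest 16/255
condition number: (64/5) ÷ (16/255) = 204.0000
κ_2(A)·‖δb‖/‖b‖ = 0.2688
solve Ax = b  →  x = [-10.9348 11.5948]
2-norm of b is 1.4142; of x, 15.9377
δb = ε·‖b‖·d = [-0.0017 0.0007]; solving A·Δx = δb gives ‖Δx‖ = 0.0297
relative error = 0.0019
so the bound overstates the realised error by a factor of ≈ 144.2515 (computed from the unrounded values)


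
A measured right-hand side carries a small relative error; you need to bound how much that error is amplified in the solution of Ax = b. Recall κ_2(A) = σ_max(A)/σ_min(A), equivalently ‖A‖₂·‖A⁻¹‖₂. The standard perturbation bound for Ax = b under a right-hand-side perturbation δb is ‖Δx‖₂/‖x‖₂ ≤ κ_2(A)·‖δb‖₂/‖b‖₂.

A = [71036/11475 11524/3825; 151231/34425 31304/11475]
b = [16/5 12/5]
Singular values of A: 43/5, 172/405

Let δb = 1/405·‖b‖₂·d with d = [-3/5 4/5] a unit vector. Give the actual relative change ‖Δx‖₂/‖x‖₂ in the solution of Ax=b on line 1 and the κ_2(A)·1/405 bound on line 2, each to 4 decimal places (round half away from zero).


largest singular value 43/5, smallest 172/405
κ = σ_max/σ_min = (43/5)/(172/405) = 20.2500
worst-case relative error ≤ 20.2500 × 1/405 = 0.0500
solve Ax = b  →  x = [0.4104 0.2189]
2-norm of b is 4.0000; of x, 0.4651
re-solving with b+δb shifts x by Δx of norm 0.0233
realised ‖Δx‖/‖x‖ = 0.0500
so the bound is sharp here: realised error equals the bound

0.0500
0.0500


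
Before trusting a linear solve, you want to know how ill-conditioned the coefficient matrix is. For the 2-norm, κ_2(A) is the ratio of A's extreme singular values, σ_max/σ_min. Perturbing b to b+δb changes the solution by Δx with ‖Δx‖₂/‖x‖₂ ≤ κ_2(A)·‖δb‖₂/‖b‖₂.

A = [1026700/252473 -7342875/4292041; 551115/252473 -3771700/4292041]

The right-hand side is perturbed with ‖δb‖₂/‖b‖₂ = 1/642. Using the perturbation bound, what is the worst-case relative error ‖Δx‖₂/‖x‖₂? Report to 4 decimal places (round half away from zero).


form AᵀA = [1357840633225/63742615729 -565739424000/63742615729; -565739424000/63742615729 235790775625/63742615729] with trace 9429771650/377175241 and determinant 9765625/377175241
char-poly roots: 25 and 390625/377175241
σ_max=√25=5, σ_min=√(390625/377175241)=(625/19421) → κ = 155.3680
bound on ‖Δx‖/‖x‖: κ·ε = 155.3680·1/642 = 0.2420

0.2420


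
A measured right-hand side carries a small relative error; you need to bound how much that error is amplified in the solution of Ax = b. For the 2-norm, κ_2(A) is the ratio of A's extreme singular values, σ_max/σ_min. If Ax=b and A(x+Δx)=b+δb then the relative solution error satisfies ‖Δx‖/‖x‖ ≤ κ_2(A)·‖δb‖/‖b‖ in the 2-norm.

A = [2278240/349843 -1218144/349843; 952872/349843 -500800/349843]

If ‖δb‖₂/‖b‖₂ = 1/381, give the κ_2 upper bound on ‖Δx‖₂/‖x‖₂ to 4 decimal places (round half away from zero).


AᵀA = [36084867136/724201921 -19245104640/724201921; -19245104640/724201921 10264351744/724201921]; tr = 160377920/2505889, det = 65536/2505889
solving λ² − 160377920/2505889·λ + 65536/2505889 = 0 gives λ = 64, 1024/2505889
σ_max=√64=8, σ_min=√(1024/2505889)=(32/1583) → κ = 395.7500
κ_2(A)·‖δb‖/‖b‖ = 1.0387

1.0387


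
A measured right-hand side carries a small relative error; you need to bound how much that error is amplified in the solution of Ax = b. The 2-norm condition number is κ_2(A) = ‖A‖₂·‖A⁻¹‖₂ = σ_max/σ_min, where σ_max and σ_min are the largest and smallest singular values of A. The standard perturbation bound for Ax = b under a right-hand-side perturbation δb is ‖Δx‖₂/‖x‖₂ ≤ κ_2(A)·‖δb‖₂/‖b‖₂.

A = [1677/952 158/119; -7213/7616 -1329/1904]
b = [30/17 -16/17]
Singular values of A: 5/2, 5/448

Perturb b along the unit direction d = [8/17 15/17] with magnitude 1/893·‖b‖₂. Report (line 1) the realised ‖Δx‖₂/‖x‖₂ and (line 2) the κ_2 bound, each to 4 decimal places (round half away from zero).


0.2508
0.2508

σ_max = 5/2, σ_min = 5/448
condition number: (5/2) ÷ (5/448) = 224.0000
κ_2(A)·‖δb‖/‖b‖ = 0.2508
solve Ax = b  →  x = [0.6400 0.4800]
2-norm of b is 2.0000; of x, 0.8000
with δb = [0.0011 0.0020], A·Δx = δb → ‖Δx‖ = 0.2007
realised ‖Δx‖/‖x‖ = 0.2508
tightness: 0.2508 against a bound of 0.2508; the bound is attained (ratio 1)


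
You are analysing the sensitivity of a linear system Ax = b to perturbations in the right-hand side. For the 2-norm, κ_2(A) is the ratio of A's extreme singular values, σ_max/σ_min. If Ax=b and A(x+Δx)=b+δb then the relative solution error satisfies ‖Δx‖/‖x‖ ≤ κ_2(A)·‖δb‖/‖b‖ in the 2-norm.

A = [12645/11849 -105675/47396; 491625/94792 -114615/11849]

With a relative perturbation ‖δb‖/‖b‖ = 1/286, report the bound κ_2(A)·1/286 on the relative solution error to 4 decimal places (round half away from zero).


0.3566

form AᵀA = [149868225/5345344 -35110125/668168; -35110125/668168 131679225/1336336] with trace 2341125/18496 and determinant 455625/295936
char-poly roots: 2025/16 and 225/18496
σ_max=√(2025/16)=(45/4), σ_min=√(225/18496)=(15/136) → κ = 102.0000
worst-case relative error ≤ 102.0000 × 1/286 = 0.3566


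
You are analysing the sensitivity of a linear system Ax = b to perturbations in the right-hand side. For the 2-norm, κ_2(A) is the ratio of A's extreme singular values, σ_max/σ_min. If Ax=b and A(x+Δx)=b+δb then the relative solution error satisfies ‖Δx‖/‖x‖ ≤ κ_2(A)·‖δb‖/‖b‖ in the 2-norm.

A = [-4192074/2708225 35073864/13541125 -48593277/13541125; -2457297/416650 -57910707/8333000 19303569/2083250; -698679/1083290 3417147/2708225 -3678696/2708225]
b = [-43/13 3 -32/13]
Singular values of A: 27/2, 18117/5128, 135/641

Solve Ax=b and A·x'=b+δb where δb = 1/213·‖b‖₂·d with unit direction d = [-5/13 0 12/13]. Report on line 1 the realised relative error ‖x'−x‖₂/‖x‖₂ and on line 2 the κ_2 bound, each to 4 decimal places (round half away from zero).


from the listed singular values, σ₁ = 27/2, σ_n = 135/641
condition number: (27/2) ÷ (135/641) = 64.1000
κ_2(A)·‖δb‖/‖b‖ = 0.3009
solve Ax = b  →  x = [0.6699 -4.1586 -2.3688]
2-norm of b is 5.0990; of x, 4.8326
with δb = [-0.0092 0.0000 0.0221], A·Δx = δb → ‖Δx‖ = 0.1137
dividing the unrounded norms, ‖Δx‖/‖x‖ = 0.0235
so the bound overstates the realised error by a factor of ≈ 12.7946 (computed from the unrounded values)

0.0235
0.3009


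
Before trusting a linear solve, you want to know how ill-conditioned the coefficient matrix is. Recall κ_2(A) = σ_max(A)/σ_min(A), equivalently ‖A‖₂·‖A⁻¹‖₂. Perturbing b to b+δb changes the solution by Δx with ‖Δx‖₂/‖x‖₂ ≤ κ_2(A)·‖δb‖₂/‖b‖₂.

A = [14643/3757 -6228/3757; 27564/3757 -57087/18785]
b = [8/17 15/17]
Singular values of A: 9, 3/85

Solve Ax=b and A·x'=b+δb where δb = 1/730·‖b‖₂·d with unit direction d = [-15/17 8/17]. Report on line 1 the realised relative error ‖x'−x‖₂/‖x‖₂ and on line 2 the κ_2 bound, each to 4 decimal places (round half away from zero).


σ_max = 9, σ_min = 3/85
κ_2(A) = 9 / (3/85) = 255.0000
κ_2(A)·‖δb‖/‖b‖ = 0.3493
solve Ax = b  →  x = [0.1026 -0.0427]
‖b‖₂ = 1.0000 and ‖x‖₂ = 0.1111
with δb = [-0.0012 0.0006], A·Δx = δb → ‖Δx‖ = 0.0388
realised ‖Δx‖/‖x‖ = 0.3493
realised/bound = 1 exactly: the bound is attained for this b and d

0.3493
0.3493


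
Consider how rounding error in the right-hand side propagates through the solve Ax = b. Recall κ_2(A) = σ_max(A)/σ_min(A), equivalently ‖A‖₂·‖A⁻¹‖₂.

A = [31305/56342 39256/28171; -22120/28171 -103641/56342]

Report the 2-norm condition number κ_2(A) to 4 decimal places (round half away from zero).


86.6800

M = AᵀA = [2937180625/3174420964 1760724000/793605241; 1760724000/793605241 16905591025/3174420964]. tr(M)=58706425/9391778, det(M)=390625/75134224
solving λ² − 58706425/9391778·λ + 390625/75134224 = 0 gives λ = 25/4, 15625/18783556
so κ_2 = √((25/4) / (15625/18783556)) = 86.6800


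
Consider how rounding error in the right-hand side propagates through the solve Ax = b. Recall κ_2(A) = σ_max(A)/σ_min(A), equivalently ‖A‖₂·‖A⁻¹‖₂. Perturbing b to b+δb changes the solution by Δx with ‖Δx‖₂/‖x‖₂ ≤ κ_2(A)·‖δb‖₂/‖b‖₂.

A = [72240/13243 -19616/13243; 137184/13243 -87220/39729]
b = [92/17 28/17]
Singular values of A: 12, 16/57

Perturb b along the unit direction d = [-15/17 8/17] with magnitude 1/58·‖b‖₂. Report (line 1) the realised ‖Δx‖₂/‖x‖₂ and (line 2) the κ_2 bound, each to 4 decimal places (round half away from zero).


0.0244
0.7371

σ_max = 12, σ_min = 16/57
κ = σ_max/σ_min = 12/(16/57) = 42.7500
perturbation bound = 42.7500·1/58 = 0.7371
solve Ax = b  →  x = [-2.8028 -13.9756]
‖b‖₂ = 5.6569 and ‖x‖₂ = 14.2539
Δx = A⁻¹·δb where δb = 1/58·5.6569·d; ‖Δx‖ = 0.3475
dividing the unrounded norms, ‖Δx‖/‖x‖ = 0.0244
realised/bound (from unrounded values) ≈ 0.0331


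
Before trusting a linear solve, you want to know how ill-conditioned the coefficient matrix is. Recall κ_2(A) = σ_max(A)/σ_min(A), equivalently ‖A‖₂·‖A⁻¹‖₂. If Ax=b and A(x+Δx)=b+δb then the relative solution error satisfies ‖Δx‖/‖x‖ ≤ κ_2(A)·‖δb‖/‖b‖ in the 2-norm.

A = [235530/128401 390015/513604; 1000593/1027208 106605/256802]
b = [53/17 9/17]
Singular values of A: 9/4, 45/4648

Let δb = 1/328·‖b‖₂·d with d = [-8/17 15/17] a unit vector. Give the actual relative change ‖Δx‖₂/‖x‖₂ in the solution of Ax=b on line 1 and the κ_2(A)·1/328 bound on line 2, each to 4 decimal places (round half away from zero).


0.0096
0.7085

σ_max = 9/4, σ_min = 45/4648
condition number: (9/4) ÷ (45/4648) = 232.4000
perturbation bound = 232.4000·1/328 = 0.7085
solve Ax = b  →  x = [40.9573 -94.8308]
‖b‖ = 3.1623, ‖x‖ = 103.2975
Δx = A⁻¹·δb where δb = 1/328·3.1623·d; ‖Δx‖ = 0.9958
dividing the unrounded norms, ‖Δx‖/‖x‖ = 0.0096
tightness: 0.0096 against a bound of 0.7085 (unrounded ratio ≈ 0.0136)


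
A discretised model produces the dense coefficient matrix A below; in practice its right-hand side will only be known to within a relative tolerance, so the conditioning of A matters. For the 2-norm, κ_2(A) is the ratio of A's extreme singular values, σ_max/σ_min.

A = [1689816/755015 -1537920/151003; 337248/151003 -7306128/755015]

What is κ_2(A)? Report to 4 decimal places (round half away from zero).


AᵀA = [6776318016/677821225 -6019951104/135564245; -6019951104/135564245 133780564224/677821225]; tr = 16723008/80645, det = 11943936/10080625
eigenvalues of AᵀA: λ = (tr ± √(tr²−4·det))/2 = 5184/25, 2304/403225
κ_2(A) = √(λ_max/λ_min) = √((5184/25) / (2304/403225)) = 190.5000

190.5000


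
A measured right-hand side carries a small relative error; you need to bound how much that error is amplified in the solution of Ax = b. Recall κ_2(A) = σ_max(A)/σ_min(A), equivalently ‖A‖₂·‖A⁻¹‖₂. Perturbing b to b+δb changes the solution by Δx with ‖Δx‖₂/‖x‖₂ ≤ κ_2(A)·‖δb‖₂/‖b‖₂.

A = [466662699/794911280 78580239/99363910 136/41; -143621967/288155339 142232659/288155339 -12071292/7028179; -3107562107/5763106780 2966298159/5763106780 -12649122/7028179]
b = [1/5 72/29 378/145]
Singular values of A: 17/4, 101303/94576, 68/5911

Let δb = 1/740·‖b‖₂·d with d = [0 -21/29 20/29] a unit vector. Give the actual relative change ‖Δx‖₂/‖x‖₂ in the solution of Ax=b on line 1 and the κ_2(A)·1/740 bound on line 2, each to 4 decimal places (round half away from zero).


0.1491
0.4992

largest singular value 17/4, smallest 68/5911
κ_2(A) = (17/4) / (68/5911) = 369.4375
worst-case relative error ≤ 369.4375 × 1/740 = 0.4992
solve Ax = b  →  x = [-0.7156 2.7098 -0.4591]
‖b‖ = 3.6056, ‖x‖ = 2.8400
Δx = A⁻¹·δb where δb = 1/740·3.6056·d; ‖Δx‖ = 0.4235
dividing the unrounded norms, ‖Δx‖/‖x‖ = 0.1491
tightness: 0.1491 against a bound of 0.4992 (unrounded ratio ≈ 0.2987)


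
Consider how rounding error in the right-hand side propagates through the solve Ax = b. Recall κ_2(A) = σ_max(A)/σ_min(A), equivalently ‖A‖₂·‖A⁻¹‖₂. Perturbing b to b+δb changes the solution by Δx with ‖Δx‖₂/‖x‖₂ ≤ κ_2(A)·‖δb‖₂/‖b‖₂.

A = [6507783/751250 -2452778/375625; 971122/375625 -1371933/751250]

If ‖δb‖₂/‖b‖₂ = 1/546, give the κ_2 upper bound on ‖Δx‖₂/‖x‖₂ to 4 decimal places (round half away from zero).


0.2201

AᵀA = [73797682129/903002500 -13835569032/225750625; -13835569032/225750625 41514687721/903002500]; tr = 2306247397/18060050, det = 163047361/144480400
char-poly roots: 12769/100 and 12769/1444804
so κ_2 = √((12769/100) / (12769/1444804)) = 120.2000
bound on ‖Δx‖/‖x‖: κ·ε = 120.2000·1/546 = 0.2201


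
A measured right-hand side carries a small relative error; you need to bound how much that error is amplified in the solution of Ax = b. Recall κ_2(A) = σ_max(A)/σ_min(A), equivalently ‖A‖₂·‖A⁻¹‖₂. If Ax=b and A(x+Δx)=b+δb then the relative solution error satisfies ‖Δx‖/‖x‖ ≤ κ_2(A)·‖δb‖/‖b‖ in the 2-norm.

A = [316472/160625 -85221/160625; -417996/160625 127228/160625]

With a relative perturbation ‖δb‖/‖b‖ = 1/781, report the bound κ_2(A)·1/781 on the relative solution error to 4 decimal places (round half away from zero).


0.0823

M = AᵀA = [10995007312/1032015625 -3206034216/1032015625; -3206034216/1032015625 937983313/1032015625]. tr(M)=3818557/330245, det(M)=1336336/41280625
λ_max, λ_min = (3818557/330245 ± √364181384430369/2726544000625)/2 = 289/25, 4624/1651225
κ = σ_max/σ_min = (17/5)/(68/1285) = 64.2500
bound on ‖Δx‖/‖x‖: κ·ε = 64.2500·1/781 = 0.0823


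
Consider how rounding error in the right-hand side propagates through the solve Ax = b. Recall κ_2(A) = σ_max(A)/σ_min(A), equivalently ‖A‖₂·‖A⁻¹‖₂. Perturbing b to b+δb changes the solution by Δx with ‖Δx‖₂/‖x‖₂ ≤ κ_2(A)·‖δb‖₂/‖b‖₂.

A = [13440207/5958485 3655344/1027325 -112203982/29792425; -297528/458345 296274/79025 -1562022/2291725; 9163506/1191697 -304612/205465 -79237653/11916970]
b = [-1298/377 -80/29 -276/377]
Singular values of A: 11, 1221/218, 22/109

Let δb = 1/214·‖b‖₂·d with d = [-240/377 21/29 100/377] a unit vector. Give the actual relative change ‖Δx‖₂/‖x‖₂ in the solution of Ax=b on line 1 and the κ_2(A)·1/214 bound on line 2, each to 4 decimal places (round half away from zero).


0.1405
0.2547

largest singular value 11, smallest 22/109
κ = σ_max/σ_min = 11/(22/109) = 54.5000
worst-case relative error ≤ 54.5000 × 1/214 = 0.2547
solve Ax = b  →  x = [0.0062 -0.6856 0.2702]
‖b‖₂ = 4.4721 and ‖x‖₂ = 0.7369
re-solving with b+δb shifts x by Δx of norm 0.1035
relative error = 0.1405
tightness: 0.1405 against a bound of 0.2547 (unrounded ratio ≈ 0.5517)


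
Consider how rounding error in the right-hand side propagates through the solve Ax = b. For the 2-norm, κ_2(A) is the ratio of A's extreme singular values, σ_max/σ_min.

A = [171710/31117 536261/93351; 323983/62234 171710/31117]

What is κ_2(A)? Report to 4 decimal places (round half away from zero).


AᵀA = [265044329/4605316 208713505/3453987; 208713505/3453987 657472981/10361961]; tr = 5963485/49284, det = 14641/49284
solving λ² − 5963485/49284·λ + 14641/49284 = 0 gives λ = 121, 121/49284
κ = σ_max/σ_min = 11/(11/222) = 222.0000

222.0000


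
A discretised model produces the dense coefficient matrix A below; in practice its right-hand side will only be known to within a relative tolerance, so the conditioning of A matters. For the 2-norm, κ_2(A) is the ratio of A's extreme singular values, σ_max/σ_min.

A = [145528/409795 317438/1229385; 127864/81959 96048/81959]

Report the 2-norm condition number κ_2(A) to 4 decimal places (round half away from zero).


AᵀA = [255745664/99900025 575417744/299700075; 575417744/299700075 1294729924/899100225]; tr = 143857636/35964009, det = 6400/35964009
char-poly roots: 4 and 1600/35964009
so κ_2 = √(4 / (1600/35964009)) = 299.8500

299.8500


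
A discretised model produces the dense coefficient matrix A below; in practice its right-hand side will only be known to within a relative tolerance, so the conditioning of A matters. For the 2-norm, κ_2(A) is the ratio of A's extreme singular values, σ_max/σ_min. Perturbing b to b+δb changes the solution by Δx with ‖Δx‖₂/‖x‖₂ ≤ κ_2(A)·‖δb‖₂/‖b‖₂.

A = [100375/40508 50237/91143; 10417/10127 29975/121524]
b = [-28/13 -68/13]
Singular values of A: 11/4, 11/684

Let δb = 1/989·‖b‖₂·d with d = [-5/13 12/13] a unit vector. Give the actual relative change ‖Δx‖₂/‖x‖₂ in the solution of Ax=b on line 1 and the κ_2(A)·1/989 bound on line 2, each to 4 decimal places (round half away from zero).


0.0014
0.1729

largest singular value 11/4, smallest 11/684
condition number: (11/4) ÷ (11/684) = 171.0000
worst-case relative error ≤ 171.0000 × 1/989 = 0.1729
solve Ax = b  →  x = [53.1796 -242.9800]
‖b‖ = 5.6569, ‖x‖ = 248.7315
re-solving with b+δb shifts x by Δx of norm 0.3557
realised ‖Δx‖/‖x‖ = 0.0014
realised/bound (from unrounded values) ≈ 0.0083


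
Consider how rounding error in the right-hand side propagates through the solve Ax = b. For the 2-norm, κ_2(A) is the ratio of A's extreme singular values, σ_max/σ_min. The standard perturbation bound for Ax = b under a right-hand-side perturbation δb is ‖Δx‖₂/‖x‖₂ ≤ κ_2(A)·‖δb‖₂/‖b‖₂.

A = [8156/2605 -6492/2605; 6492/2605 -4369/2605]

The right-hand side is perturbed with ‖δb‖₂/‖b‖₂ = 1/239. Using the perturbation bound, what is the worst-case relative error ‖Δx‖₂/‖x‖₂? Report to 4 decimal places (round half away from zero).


0.1090

form AᵀA = [4346656/271441 -3252492/271441; -3252492/271441 2449369/271441] with trace 6796025/271441 and determinant 250000/271441
char-poly roots: 25 and 10000/271441
κ = σ_max/σ_min = 5/(100/521) = 26.0500
perturbation bound = 26.0500·1/239 = 0.1090


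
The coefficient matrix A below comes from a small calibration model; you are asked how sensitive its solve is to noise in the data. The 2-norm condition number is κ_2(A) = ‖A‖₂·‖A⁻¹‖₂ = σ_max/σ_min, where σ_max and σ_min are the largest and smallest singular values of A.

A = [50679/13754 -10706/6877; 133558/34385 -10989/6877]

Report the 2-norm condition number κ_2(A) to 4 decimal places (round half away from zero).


AᵀA = [10427691037/363793300 -217237869/18189665; -217237869/18189665 18105889/3637933]; tr = 941406149/27984100, det = 707281/27984100
solving λ² − 941406149/27984100·λ + 707281/27984100 = 0 gives λ = 841/25, 841/1119364
σ_max=√(841/25)=(29/5), σ_min=√(841/1119364)=(29/1058) → κ = 211.6000

211.6000


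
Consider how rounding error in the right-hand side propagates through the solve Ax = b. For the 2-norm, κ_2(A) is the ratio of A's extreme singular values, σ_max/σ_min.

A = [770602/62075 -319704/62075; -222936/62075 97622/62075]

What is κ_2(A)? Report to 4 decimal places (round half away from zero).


M = AᵀA = [1029644644/6165289 -429004800/6165289; -429004800/6165289 178785124/6165289]. tr(M)=7150472/36481, det(M)=38416/36481
λ_max, λ_min = (7150472/36481 ± √51123644006400/1330863361)/2 = 196, 196/36481
so κ_2 = √(196 / (196/36481)) = 191.0000

191.0000


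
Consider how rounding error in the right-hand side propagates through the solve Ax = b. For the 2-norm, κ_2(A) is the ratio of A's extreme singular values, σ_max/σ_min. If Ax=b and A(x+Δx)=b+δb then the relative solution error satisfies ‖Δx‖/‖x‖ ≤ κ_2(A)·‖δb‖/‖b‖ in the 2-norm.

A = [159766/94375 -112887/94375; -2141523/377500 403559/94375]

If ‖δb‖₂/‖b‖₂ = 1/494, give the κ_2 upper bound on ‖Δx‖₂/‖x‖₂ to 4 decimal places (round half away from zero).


form AᵀA = [7991237689/228010000 -1498196637/57002500; -1498196637/57002500 280965346/14250625] with trace 499467329/9120400 and determinant 1874161/9120400
solving λ² − 499467329/9120400·λ + 1874161/9120400 = 0 gives λ = 1369/25, 1369/364816
κ = σ_max/σ_min = (37/5)/(37/604) = 120.8000
bound on ‖Δx‖/‖x‖: κ·ε = 120.8000·1/494 = 0.2445

0.2445


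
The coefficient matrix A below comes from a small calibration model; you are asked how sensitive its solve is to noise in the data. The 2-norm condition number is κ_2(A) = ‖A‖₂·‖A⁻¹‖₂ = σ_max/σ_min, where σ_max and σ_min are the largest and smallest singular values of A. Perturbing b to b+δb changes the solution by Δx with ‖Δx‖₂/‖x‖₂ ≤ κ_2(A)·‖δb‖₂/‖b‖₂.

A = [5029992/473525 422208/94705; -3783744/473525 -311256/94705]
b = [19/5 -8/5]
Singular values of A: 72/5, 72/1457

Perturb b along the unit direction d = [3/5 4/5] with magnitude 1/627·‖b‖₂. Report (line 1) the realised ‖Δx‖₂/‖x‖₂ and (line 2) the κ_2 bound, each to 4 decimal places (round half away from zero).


0.0066
0.4648

from the listed singular values, σ₁ = 72/5, σ_n = 72/1457
condition number: (72/5) ÷ (72/1457) = 291.4000
bound on ‖Δx‖/‖x‖: κ·ε = 291.4000·1/627 = 0.4648
solve Ax = b  →  x = [-7.5267 18.7863]
‖b‖ = 4.1231, ‖x‖ = 20.2380
δb = ε·‖b‖·d = [0.0039 0.0053]; solving A·Δx = δb gives ‖Δx‖ = 0.1331
realised ‖Δx‖/‖x‖ = 0.0066
so the bound overstates the realised error by a factor of ≈ 70.6815 (computed from the unrounded values)


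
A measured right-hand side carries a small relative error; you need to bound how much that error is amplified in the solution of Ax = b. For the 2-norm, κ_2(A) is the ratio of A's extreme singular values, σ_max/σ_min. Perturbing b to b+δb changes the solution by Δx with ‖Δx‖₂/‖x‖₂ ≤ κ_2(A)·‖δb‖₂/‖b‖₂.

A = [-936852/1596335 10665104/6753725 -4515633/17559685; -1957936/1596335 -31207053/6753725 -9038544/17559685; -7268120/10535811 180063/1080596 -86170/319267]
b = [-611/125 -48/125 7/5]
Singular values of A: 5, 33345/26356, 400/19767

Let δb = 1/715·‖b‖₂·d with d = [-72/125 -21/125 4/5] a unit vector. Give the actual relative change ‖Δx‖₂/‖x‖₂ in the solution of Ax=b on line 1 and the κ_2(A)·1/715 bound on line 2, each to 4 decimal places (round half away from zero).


0.0018
0.3456

largest singular value 5, smallest 400/19767
κ = σ_max/σ_min = 5/(400/19767) = 247.0875
perturbation bound = 247.0875·1/715 = 0.3456
solve Ax = b  →  x = [-73.9320 -0.7156 183.3375]
‖b‖₂ = 5.0990 and ‖x‖₂ = 197.6843
Δx = A⁻¹·δb where δb = 1/715·5.0990·d; ‖Δx‖ = 0.3524
realised ‖Δx‖/‖x‖ = 0.0018
tightness: 0.0018 against a bound of 0.3456 (unrounded ratio ≈ 0.0052)


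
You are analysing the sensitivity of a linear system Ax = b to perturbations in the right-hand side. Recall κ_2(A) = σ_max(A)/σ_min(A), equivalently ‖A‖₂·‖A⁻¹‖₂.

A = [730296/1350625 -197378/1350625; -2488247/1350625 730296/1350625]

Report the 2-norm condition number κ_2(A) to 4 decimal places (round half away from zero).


form AᵀA = [10759528609/2918700625 -3138081912/2918700625; -3138081912/2918700625 915664516/2918700625] with trace 18680309/4669921 and determinant 2500/4669921
char-poly roots: 4 and 625/4669921
κ = σ_max/σ_min = 2/(25/2161) = 172.8800

172.8800


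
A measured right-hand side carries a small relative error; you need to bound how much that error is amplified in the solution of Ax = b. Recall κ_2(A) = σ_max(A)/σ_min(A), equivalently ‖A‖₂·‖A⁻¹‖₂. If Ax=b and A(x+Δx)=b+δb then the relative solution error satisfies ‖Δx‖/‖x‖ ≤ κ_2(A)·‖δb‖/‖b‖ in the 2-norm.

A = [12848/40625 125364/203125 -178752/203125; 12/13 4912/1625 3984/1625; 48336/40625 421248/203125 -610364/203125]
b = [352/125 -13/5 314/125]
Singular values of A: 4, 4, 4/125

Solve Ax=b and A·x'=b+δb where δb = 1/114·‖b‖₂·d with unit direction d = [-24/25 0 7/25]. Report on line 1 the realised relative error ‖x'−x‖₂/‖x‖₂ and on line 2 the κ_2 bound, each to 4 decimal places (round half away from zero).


σ_max = 4, σ_min = 4/125
κ_2(A) = 4 / (4/125) = 125.0000
perturbation bound = 125.0000·1/114 = 1.0965
solve Ax = b  →  x = [-57.5962 23.0185 -7.7554]
‖b‖ = 4.5826, ‖x‖ = 62.5085
Δx = A⁻¹·δb where δb = 1/114·4.5826·d; ‖Δx‖ = 1.2562
realised ‖Δx‖/‖x‖ = 0.0201
so the bound overstates the realised error by a factor of ≈ 54.5619 (computed from the unrounded values)

0.0201
1.0965


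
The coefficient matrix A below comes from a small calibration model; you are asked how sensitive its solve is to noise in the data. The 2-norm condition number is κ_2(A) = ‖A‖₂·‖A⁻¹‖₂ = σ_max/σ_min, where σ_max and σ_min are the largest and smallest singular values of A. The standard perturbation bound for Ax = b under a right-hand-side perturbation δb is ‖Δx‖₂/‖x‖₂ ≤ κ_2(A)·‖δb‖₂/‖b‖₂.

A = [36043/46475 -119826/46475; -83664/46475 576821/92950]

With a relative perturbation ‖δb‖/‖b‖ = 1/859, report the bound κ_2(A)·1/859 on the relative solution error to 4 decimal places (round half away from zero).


0.3329

AᵀA = [9821021/2556125 -33666822/2556125; -33666822/2556125 461722541/10224500]; tr = 4008053/81796, det = 2401/81796
solving λ² − 4008053/81796·λ + 2401/81796 = 0 gives λ = 49, 49/81796
σ_max=√49=7, σ_min=√(49/81796)=(7/286) → κ = 286.0000
κ_2(A)·‖δb‖/‖b‖ = 0.3329


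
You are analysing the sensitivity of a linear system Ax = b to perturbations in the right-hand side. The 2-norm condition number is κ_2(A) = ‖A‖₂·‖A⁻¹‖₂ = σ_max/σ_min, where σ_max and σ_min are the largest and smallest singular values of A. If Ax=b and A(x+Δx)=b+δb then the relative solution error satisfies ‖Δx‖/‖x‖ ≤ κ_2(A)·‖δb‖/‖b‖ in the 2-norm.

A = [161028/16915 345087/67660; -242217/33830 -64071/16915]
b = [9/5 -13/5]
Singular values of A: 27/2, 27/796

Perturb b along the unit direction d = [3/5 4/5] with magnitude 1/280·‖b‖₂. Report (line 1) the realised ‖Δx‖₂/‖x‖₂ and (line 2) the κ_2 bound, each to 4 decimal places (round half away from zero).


0.0113
1.4214

σ_max = 27/2, σ_min = 27/796
κ = σ_max/σ_min = (27/2)/(27/796) = 398.0000
perturbation bound = 398.0000·1/280 = 1.4214
solve Ax = b  →  x = [14.0697 -25.9085]
2-norm of b is 3.1623; of x, 29.4823
re-solving with b+δb shifts x by Δx of norm 0.3330
relative error = 0.0113
tightness: 0.0113 against a bound of 1.4214 (unrounded ratio ≈ 0.0079)


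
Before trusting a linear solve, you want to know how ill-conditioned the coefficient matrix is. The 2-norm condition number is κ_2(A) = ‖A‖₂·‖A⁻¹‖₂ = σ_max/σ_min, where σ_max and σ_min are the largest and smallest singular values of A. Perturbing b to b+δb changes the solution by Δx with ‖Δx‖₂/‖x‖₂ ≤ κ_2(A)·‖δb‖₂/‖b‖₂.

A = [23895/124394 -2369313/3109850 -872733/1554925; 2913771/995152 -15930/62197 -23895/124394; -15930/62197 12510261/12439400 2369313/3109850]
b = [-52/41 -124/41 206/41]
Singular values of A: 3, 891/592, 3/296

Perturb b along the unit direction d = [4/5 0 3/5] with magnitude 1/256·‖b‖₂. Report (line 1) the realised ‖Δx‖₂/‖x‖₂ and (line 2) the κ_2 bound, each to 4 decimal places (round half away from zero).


0.0117
1.1563

from the listed singular values, σ₁ = 3, σ_n = 3/296
κ = σ_max/σ_min = 3/(3/296) = 296.0000
κ_2(A)·‖δb‖/‖b‖ = 1.1563
solve Ax = b  →  x = [-0.7174 -116.0916 159.5980]
‖b‖ = 6.0000, ‖x‖ = 197.3557
δb = ε·‖b‖·d = [0.0188 0.0000 0.0141]; solving A·Δx = δb gives ‖Δx‖ = 2.3125
relative error = 0.0117
tightness: 0.0117 against a bound of 1.1563 (unrounded ratio ≈ 0.0101)


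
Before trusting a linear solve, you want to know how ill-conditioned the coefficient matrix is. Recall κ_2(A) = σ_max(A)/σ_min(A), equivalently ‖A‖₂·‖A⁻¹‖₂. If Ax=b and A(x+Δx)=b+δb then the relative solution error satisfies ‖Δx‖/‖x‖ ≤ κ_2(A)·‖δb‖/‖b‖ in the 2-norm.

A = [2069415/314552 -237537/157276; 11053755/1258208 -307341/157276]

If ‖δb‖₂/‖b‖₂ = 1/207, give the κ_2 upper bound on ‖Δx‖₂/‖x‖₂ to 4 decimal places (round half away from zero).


1.4825

AᵀA = [190705154675625/1583087371264 -5363522638875/197885921408; -5363522638875/197885921408 75441158325/12367870088]; tr = 119191923225/941753344, det = 2562890625/15068053504
solving λ² − 119191923225/941753344·λ + 2562890625/15068053504 = 0 gives λ = 2025/16, 1265625/941753344
σ_max=√(2025/16)=(45/4), σ_min=√(1265625/941753344)=(1125/30688) → κ = 306.8800
perturbation bound = 306.8800·1/207 = 1.4825


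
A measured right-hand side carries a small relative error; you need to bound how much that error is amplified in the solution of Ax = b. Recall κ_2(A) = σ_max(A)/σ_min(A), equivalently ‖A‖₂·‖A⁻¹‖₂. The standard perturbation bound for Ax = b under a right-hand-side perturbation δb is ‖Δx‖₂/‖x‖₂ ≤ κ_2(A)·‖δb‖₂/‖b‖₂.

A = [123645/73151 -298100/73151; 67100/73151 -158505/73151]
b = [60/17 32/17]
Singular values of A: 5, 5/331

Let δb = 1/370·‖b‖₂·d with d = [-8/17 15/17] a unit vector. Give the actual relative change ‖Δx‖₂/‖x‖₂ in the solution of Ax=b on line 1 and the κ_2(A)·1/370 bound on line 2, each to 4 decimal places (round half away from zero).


from the listed singular values, σ₁ = 5, σ_n = 5/331
κ_2(A) = 5 / (5/331) = 331.0000
bound on ‖Δx‖/‖x‖: κ·ε = 331.0000·1/370 = 0.8946
solve Ax = b  →  x = [0.3077 -0.7385]
2-norm of b is 4.0000; of x, 0.8000
δb = ε·‖b‖·d = [-0.0051 0.0095]; solving A·Δx = δb gives ‖Δx‖ = 0.7157
dividing the unrounded norms, ‖Δx‖/‖x‖ = 0.8946
realised/bound = 1 exactly: the bound is attained for this b and d

0.8946
0.8946


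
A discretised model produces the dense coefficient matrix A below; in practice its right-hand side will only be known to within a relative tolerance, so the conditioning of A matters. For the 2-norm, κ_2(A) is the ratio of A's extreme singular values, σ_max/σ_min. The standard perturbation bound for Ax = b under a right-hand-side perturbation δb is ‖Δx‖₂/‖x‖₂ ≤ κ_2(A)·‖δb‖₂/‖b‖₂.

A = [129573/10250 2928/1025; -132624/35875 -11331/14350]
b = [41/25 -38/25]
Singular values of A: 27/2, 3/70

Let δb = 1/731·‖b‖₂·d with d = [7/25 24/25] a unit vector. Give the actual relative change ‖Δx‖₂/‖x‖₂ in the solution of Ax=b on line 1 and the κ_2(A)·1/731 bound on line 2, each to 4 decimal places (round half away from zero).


largest singular value 27/2, smallest 3/70
κ_2(A) = (27/2) / (3/70) = 315.0000
worst-case relative error ≤ 315.0000 × 1/731 = 0.4309
solve Ax = b  →  x = [5.2665 -22.7317]
2-norm of b is 2.2361; of x, 23.3338
with δb = [0.0009 0.0029], A·Δx = δb → ‖Δx‖ = 0.0714
relative error = 0.0031
realised/bound (from unrounded values) ≈ 0.0071

0.0031
0.4309
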